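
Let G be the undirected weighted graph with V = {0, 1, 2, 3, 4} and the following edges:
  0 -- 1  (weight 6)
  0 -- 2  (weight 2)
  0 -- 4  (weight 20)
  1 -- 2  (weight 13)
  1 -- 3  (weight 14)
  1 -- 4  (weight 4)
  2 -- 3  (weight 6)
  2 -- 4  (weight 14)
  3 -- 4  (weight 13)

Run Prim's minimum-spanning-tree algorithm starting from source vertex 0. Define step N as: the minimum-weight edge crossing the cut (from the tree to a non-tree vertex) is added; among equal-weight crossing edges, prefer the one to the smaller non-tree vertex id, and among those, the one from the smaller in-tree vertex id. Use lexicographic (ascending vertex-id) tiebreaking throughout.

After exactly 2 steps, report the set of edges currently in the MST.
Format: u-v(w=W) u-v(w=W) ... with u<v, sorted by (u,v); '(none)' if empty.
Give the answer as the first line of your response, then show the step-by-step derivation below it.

0-1(w=6) 0-2(w=2)

step 1: add edge 0-2 (w=2); MST = {0-2(w=2)}
step 2: add edge 0-1 (w=6); MST = {0-1(w=6) 0-2(w=2)}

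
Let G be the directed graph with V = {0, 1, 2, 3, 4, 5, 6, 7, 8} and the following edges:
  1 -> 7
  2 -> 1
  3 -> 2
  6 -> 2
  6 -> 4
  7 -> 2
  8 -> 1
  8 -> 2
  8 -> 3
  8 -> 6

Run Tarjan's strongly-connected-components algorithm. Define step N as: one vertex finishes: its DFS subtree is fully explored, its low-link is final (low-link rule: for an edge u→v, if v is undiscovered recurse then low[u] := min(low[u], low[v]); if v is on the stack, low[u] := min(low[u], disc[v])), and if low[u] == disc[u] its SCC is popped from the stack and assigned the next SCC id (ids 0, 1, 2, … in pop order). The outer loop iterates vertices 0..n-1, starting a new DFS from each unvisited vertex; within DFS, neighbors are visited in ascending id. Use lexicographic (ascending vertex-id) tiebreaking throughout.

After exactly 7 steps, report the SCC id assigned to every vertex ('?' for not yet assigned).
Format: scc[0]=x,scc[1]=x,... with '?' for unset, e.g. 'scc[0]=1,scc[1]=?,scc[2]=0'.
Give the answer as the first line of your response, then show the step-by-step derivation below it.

scc[0]=0,scc[1]=1,scc[2]=1,scc[3]=2,scc[4]=3,scc[5]=4,scc[6]=?,scc[7]=1,scc[8]=?

step 1: low=(low[0]=0,low[1]=?,low[2]=?,low[3]=?,low[4]=?,low[5]=?,low[6]=?,low[7]=?,low[8]=?); scc=(scc[0]=0,scc[1]=?,scc[2]=?,scc[3]=?,scc[4]=?,scc[5]=?,scc[6]=?,scc[7]=?,scc[8]=?)
step 2: low=(low[0]=0,low[1]=1,low[2]=1,low[3]=?,low[4]=?,low[5]=?,low[6]=?,low[7]=2,low[8]=?); scc=(scc[0]=0,scc[1]=?,scc[2]=?,scc[3]=?,scc[4]=?,scc[5]=?,scc[6]=?,scc[7]=?,scc[8]=?)
step 3: low=(low[0]=0,low[1]=1,low[2]=1,low[3]=?,low[4]=?,low[5]=?,low[6]=?,low[7]=1,low[8]=?); scc=(scc[0]=0,scc[1]=?,scc[2]=?,scc[3]=?,scc[4]=?,scc[5]=?,scc[6]=?,scc[7]=?,scc[8]=?)
step 4: low=(low[0]=0,low[1]=1,low[2]=1,low[3]=?,low[4]=?,low[5]=?,low[6]=?,low[7]=1,low[8]=?); scc=(scc[0]=0,scc[1]=1,scc[2]=1,scc[3]=?,scc[4]=?,scc[5]=?,scc[6]=?,scc[7]=1,scc[8]=?)
step 5: low=(low[0]=0,low[1]=1,low[2]=1,low[3]=4,low[4]=?,low[5]=?,low[6]=?,low[7]=1,low[8]=?); scc=(scc[0]=0,scc[1]=1,scc[2]=1,scc[3]=2,scc[4]=?,scc[5]=?,scc[6]=?,scc[7]=1,scc[8]=?)
step 6: low=(low[0]=0,low[1]=1,low[2]=1,low[3]=4,low[4]=5,low[5]=?,low[6]=?,low[7]=1,low[8]=?); scc=(scc[0]=0,scc[1]=1,scc[2]=1,scc[3]=2,scc[4]=3,scc[5]=?,scc[6]=?,scc[7]=1,scc[8]=?)
step 7: low=(low[0]=0,low[1]=1,low[2]=1,low[3]=4,low[4]=5,low[5]=6,low[6]=?,low[7]=1,low[8]=?); scc=(scc[0]=0,scc[1]=1,scc[2]=1,scc[3]=2,scc[4]=3,scc[5]=4,scc[6]=?,scc[7]=1,scc[8]=?)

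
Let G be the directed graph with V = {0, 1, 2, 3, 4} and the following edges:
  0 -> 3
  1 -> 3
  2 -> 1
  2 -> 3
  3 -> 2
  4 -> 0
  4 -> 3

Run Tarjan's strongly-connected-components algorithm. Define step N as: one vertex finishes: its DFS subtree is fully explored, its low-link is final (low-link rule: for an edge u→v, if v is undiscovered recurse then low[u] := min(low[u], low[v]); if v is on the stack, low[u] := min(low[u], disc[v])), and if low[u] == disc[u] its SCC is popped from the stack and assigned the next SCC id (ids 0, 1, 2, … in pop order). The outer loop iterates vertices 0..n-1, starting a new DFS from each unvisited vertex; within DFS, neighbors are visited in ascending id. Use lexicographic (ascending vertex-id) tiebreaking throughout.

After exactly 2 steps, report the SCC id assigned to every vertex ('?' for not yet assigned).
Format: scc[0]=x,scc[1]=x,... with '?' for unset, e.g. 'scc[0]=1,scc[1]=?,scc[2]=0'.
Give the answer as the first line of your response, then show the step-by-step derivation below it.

scc[0]=?,scc[1]=?,scc[2]=?,scc[3]=?,scc[4]=?

step 1: low=(low[0]=0,low[1]=1,low[2]=2,low[3]=1,low[4]=?); scc=(scc[0]=?,scc[1]=?,scc[2]=?,scc[3]=?,scc[4]=?)
step 2: low=(low[0]=0,low[1]=1,low[2]=1,low[3]=1,low[4]=?); scc=(scc[0]=?,scc[1]=?,scc[2]=?,scc[3]=?,scc[4]=?)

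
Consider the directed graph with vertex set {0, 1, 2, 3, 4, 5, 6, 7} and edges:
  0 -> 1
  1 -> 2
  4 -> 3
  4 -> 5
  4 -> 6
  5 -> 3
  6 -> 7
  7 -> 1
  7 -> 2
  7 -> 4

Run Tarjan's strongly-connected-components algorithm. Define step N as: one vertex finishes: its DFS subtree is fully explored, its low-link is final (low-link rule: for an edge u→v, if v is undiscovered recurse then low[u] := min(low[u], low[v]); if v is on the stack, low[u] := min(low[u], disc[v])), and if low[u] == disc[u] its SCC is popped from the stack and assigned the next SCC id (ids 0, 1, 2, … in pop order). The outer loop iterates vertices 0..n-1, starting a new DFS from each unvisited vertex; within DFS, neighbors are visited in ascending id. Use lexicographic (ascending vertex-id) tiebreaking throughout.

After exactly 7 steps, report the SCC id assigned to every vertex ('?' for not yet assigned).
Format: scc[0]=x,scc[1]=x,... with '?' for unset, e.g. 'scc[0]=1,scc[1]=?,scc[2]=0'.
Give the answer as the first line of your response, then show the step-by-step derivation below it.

scc[0]=2,scc[1]=1,scc[2]=0,scc[3]=3,scc[4]=?,scc[5]=4,scc[6]=?,scc[7]=?

step 1: low=(low[0]=0,low[1]=1,low[2]=2,low[3]=?,low[4]=?,low[5]=?,low[6]=?,low[7]=?); scc=(scc[0]=?,scc[1]=?,scc[2]=0,scc[3]=?,scc[4]=?,scc[5]=?,scc[6]=?,scc[7]=?)
step 2: low=(low[0]=0,low[1]=1,low[2]=2,low[3]=?,low[4]=?,low[5]=?,low[6]=?,low[7]=?); scc=(scc[0]=?,scc[1]=1,scc[2]=0,scc[3]=?,scc[4]=?,scc[5]=?,scc[6]=?,scc[7]=?)
step 3: low=(low[0]=0,low[1]=1,low[2]=2,low[3]=?,low[4]=?,low[5]=?,low[6]=?,low[7]=?); scc=(scc[0]=2,scc[1]=1,scc[2]=0,scc[3]=?,scc[4]=?,scc[5]=?,scc[6]=?,scc[7]=?)
step 4: low=(low[0]=0,low[1]=1,low[2]=2,low[3]=3,low[4]=?,low[5]=?,low[6]=?,low[7]=?); scc=(scc[0]=2,scc[1]=1,scc[2]=0,scc[3]=3,scc[4]=?,scc[5]=?,scc[6]=?,scc[7]=?)
step 5: low=(low[0]=0,low[1]=1,low[2]=2,low[3]=3,low[4]=4,low[5]=5,low[6]=?,low[7]=?); scc=(scc[0]=2,scc[1]=1,scc[2]=0,scc[3]=3,scc[4]=?,scc[5]=4,scc[6]=?,scc[7]=?)
step 6: low=(low[0]=0,low[1]=1,low[2]=2,low[3]=3,low[4]=4,low[5]=5,low[6]=6,low[7]=4); scc=(scc[0]=2,scc[1]=1,scc[2]=0,scc[3]=3,scc[4]=?,scc[5]=4,scc[6]=?,scc[7]=?)
step 7: low=(low[0]=0,low[1]=1,low[2]=2,low[3]=3,low[4]=4,low[5]=5,low[6]=4,low[7]=4); scc=(scc[0]=2,scc[1]=1,scc[2]=0,scc[3]=3,scc[4]=?,scc[5]=4,scc[6]=?,scc[7]=?)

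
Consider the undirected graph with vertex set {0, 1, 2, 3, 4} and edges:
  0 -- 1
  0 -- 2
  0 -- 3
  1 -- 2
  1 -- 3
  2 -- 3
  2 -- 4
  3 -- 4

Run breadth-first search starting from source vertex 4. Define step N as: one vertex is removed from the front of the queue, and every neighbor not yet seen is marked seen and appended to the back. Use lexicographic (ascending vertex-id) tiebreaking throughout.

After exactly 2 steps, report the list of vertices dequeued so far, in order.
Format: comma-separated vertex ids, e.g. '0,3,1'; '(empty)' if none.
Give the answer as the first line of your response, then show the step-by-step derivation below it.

4,2

step 1: dequeue 4; queue=[2,3]; order=4
step 2: dequeue 2; queue=[3,0,1]; order=4,2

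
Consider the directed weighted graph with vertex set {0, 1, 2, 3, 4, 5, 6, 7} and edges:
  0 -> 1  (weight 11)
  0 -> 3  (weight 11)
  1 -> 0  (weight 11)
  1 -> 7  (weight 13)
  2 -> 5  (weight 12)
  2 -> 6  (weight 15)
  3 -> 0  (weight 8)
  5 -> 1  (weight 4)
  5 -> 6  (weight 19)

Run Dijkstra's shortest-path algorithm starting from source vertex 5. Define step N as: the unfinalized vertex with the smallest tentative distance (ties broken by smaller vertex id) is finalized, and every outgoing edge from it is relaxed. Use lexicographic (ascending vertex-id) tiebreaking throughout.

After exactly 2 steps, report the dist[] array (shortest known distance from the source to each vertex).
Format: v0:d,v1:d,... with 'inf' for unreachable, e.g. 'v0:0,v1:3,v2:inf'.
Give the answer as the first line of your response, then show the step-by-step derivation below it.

v0:15,v1:4,v2:inf,v3:inf,v4:inf,v5:0,v6:19,v7:17

step 1: dist = v0:inf,v1:4,v2:inf,v3:inf,v4:inf,v5:0,v6:19,v7:inf
step 2: dist = v0:15,v1:4,v2:inf,v3:inf,v4:inf,v5:0,v6:19,v7:17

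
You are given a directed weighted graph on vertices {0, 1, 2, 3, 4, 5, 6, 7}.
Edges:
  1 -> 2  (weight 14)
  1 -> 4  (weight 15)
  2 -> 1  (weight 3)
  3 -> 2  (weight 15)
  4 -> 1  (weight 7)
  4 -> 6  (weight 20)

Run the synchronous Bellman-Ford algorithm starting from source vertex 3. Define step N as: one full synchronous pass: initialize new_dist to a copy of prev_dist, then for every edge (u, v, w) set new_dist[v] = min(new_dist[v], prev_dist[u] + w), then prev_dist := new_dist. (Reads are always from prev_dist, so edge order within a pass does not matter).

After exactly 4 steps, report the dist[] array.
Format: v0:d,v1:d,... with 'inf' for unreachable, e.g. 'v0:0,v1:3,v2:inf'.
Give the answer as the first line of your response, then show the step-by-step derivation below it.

v0:inf,v1:18,v2:15,v3:0,v4:33,v5:inf,v6:53,v7:inf

step 1: dist = v0:inf,v1:inf,v2:15,v3:0,v4:inf,v5:inf,v6:inf,v7:inf
step 2: dist = v0:inf,v1:18,v2:15,v3:0,v4:inf,v5:inf,v6:inf,v7:inf
step 3: dist = v0:inf,v1:18,v2:15,v3:0,v4:33,v5:inf,v6:inf,v7:inf
step 4: dist = v0:inf,v1:18,v2:15,v3:0,v4:33,v5:inf,v6:53,v7:inf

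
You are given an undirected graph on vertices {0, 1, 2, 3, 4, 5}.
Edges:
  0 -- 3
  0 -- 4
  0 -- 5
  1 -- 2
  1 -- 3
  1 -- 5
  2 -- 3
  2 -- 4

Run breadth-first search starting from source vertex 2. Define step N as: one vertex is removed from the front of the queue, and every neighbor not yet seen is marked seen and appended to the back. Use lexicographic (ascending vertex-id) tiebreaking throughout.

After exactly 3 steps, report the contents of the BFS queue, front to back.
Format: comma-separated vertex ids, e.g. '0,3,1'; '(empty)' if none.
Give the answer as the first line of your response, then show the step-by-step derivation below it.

4,5,0

step 1: dequeue 2; queue=[1,3,4]; order=2
step 2: dequeue 1; queue=[3,4,5]; order=2,1
step 3: dequeue 3; queue=[4,5,0]; order=2,1,3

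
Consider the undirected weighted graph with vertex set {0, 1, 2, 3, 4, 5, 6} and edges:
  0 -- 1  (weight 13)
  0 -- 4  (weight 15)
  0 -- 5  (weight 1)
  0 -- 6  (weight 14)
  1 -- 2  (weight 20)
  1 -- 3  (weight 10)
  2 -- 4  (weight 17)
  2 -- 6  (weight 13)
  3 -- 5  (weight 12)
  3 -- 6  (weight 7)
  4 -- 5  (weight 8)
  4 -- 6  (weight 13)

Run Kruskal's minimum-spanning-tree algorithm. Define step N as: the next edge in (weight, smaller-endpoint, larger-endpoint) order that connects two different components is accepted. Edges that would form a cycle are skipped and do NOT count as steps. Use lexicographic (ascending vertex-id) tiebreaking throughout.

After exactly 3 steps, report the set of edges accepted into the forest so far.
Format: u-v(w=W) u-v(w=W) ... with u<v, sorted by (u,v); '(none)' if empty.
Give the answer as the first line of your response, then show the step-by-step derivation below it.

0-5(w=1) 3-6(w=7) 4-5(w=8)

step 1: add edge 0-5 (w=1); MST = {0-5(w=1)}
step 2: add edge 3-6 (w=7); MST = {0-5(w=1) 3-6(w=7)}
step 3: add edge 4-5 (w=8); MST = {0-5(w=1) 3-6(w=7) 4-5(w=8)}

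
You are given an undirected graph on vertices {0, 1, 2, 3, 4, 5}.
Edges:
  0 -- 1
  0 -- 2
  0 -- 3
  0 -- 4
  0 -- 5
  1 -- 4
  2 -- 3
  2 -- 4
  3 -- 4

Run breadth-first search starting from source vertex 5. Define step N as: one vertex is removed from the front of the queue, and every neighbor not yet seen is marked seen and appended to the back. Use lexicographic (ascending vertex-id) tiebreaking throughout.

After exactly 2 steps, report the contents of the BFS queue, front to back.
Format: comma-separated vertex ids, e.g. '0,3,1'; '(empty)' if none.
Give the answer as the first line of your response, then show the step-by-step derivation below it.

1,2,3,4

step 1: dequeue 5; queue=[0]; order=5
step 2: dequeue 0; queue=[1,2,3,4]; order=5,0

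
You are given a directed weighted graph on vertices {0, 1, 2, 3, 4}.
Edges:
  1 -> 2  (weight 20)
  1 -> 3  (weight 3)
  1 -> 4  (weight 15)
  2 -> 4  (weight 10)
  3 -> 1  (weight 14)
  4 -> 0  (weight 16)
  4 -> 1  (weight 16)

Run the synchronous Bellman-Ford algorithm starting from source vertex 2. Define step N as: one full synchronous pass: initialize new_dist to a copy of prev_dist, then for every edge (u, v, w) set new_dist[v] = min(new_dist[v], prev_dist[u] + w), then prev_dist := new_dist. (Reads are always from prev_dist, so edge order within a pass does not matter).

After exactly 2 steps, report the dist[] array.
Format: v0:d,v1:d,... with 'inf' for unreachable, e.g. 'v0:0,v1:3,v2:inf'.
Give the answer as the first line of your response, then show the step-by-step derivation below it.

v0:26,v1:26,v2:0,v3:inf,v4:10

step 1: dist = v0:inf,v1:inf,v2:0,v3:inf,v4:10
step 2: dist = v0:26,v1:26,v2:0,v3:inf,v4:10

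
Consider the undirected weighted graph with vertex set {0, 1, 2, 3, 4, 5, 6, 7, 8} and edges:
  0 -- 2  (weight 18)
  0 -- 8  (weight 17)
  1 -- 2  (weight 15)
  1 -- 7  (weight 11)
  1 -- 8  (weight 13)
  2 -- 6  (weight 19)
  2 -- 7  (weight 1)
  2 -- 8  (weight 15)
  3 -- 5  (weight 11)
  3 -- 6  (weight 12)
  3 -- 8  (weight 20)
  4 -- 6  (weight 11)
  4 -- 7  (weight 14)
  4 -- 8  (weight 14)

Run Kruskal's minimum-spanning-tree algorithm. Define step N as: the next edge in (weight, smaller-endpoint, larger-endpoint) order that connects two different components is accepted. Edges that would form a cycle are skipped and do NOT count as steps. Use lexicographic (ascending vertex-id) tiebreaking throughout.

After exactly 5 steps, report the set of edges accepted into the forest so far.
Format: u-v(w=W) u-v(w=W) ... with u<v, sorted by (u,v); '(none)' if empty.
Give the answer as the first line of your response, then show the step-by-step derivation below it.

1-7(w=11) 2-7(w=1) 3-5(w=11) 3-6(w=12) 4-6(w=11)

step 1: add edge 2-7 (w=1); MST = {2-7(w=1)}
step 2: add edge 1-7 (w=11); MST = {1-7(w=11) 2-7(w=1)}
step 3: add edge 3-5 (w=11); MST = {1-7(w=11) 2-7(w=1) 3-5(w=11)}
step 4: add edge 4-6 (w=11); MST = {1-7(w=11) 2-7(w=1) 3-5(w=11) 4-6(w=11)}
step 5: add edge 3-6 (w=12); MST = {1-7(w=11) 2-7(w=1) 3-5(w=11) 3-6(w=12) 4-6(w=11)}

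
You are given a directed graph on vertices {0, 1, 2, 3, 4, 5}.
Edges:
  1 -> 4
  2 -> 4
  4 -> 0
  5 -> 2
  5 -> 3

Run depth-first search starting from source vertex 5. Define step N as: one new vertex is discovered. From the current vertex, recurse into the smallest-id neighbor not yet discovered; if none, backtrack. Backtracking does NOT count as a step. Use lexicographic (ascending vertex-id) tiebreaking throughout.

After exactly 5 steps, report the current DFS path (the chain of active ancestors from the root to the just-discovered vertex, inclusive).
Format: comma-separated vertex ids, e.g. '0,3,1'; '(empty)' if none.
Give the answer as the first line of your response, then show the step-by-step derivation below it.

5,3

step 1: discover 5; path=5; order=5
step 2: discover 2; path=5>2; order=5,2
step 3: discover 4; path=5>2>4; order=5,2,4
step 4: discover 0; path=5>2>4>0; order=5,2,4,0
step 5: discover 3; path=5>3; order=5,2,4,0,3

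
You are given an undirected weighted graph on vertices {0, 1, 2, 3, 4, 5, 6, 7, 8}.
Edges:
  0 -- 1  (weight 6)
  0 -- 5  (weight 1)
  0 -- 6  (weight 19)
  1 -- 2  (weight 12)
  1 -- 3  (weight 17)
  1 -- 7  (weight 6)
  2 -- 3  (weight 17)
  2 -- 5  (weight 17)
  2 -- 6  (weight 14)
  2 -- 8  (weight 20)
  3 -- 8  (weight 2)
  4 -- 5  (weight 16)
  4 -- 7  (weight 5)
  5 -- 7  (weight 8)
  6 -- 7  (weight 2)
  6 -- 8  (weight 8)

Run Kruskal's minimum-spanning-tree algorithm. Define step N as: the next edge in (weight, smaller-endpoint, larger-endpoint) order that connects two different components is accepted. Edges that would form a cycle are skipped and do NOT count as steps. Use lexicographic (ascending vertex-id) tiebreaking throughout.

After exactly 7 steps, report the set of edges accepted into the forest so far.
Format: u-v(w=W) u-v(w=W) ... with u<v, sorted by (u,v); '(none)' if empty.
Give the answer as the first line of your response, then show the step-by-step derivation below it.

0-1(w=6) 0-5(w=1) 1-7(w=6) 3-8(w=2) 4-7(w=5) 6-7(w=2) 6-8(w=8)

step 1: add edge 0-5 (w=1); MST = {0-5(w=1)}
step 2: add edge 3-8 (w=2); MST = {0-5(w=1) 3-8(w=2)}
step 3: add edge 6-7 (w=2); MST = {0-5(w=1) 3-8(w=2) 6-7(w=2)}
step 4: add edge 4-7 (w=5); MST = {0-5(w=1) 3-8(w=2) 4-7(w=5) 6-7(w=2)}
step 5: add edge 0-1 (w=6); MST = {0-1(w=6) 0-5(w=1) 3-8(w=2) 4-7(w=5) 6-7(w=2)}
step 6: add edge 1-7 (w=6); MST = {0-1(w=6) 0-5(w=1) 1-7(w=6) 3-8(w=2) 4-7(w=5) 6-7(w=2)}
step 7: add edge 6-8 (w=8); MST = {0-1(w=6) 0-5(w=1) 1-7(w=6) 3-8(w=2) 4-7(w=5) 6-7(w=2) 6-8(w=8)}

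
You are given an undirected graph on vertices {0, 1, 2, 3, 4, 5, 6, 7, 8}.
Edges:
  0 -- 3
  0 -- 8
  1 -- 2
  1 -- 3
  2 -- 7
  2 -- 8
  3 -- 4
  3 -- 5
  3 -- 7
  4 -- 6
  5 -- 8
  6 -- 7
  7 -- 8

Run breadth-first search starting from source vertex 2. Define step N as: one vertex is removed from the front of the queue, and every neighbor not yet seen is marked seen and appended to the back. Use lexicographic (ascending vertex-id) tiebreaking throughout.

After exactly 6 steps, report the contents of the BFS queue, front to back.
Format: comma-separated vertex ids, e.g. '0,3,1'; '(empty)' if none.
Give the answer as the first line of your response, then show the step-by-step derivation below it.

0,5,4

step 1: dequeue 2; queue=[1,7,8]; order=2
step 2: dequeue 1; queue=[7,8,3]; order=2,1
step 3: dequeue 7; queue=[8,3,6]; order=2,1,7
step 4: dequeue 8; queue=[3,6,0,5]; order=2,1,7,8
step 5: dequeue 3; queue=[6,0,5,4]; order=2,1,7,8,3
step 6: dequeue 6; queue=[0,5,4]; order=2,1,7,8,3,6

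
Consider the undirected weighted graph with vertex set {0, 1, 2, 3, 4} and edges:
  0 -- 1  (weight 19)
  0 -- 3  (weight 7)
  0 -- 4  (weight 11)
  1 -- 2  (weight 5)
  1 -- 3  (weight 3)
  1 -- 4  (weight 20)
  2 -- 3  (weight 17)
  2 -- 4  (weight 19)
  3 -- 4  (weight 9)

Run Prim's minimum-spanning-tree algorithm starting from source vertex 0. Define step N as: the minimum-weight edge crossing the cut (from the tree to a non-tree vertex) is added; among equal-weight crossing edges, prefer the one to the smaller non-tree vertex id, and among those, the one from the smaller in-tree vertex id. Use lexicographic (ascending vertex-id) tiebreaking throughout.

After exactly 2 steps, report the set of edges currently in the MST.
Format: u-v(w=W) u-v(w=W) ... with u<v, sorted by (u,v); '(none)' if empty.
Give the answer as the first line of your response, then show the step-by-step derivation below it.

0-3(w=7) 1-3(w=3)

step 1: add edge 0-3 (w=7); MST = {0-3(w=7)}
step 2: add edge 1-3 (w=3); MST = {0-3(w=7) 1-3(w=3)}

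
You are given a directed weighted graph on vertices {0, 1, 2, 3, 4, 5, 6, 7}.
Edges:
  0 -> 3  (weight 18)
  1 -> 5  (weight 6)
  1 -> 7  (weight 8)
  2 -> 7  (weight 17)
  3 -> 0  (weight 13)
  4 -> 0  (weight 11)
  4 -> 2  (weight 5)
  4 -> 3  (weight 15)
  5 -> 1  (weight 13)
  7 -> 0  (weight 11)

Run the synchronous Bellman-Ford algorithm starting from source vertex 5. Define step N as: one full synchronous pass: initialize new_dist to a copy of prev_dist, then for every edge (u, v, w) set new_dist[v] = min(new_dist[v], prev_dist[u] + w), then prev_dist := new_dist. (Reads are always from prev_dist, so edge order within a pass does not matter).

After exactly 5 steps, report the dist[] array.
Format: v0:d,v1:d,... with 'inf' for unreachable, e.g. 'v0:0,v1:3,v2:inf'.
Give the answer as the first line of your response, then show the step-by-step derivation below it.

v0:32,v1:13,v2:inf,v3:50,v4:inf,v5:0,v6:inf,v7:21

step 1: dist = v0:inf,v1:13,v2:inf,v3:inf,v4:inf,v5:0,v6:inf,v7:inf
step 2: dist = v0:inf,v1:13,v2:inf,v3:inf,v4:inf,v5:0,v6:inf,v7:21
step 3: dist = v0:32,v1:13,v2:inf,v3:inf,v4:inf,v5:0,v6:inf,v7:21
step 4: dist = v0:32,v1:13,v2:inf,v3:50,v4:inf,v5:0,v6:inf,v7:21
step 5: dist = v0:32,v1:13,v2:inf,v3:50,v4:inf,v5:0,v6:inf,v7:21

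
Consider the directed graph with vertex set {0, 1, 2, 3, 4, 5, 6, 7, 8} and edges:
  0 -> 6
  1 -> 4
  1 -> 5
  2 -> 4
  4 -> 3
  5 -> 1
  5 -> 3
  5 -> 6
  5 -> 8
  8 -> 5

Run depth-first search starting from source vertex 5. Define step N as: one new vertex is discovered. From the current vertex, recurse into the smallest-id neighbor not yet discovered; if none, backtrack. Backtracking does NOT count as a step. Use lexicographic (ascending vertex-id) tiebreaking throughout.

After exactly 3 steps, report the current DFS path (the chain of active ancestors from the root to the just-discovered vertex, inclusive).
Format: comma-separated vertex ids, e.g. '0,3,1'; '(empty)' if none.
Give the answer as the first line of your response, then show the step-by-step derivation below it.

5,1,4

step 1: discover 5; path=5; order=5
step 2: discover 1; path=5>1; order=5,1
step 3: discover 4; path=5>1>4; order=5,1,4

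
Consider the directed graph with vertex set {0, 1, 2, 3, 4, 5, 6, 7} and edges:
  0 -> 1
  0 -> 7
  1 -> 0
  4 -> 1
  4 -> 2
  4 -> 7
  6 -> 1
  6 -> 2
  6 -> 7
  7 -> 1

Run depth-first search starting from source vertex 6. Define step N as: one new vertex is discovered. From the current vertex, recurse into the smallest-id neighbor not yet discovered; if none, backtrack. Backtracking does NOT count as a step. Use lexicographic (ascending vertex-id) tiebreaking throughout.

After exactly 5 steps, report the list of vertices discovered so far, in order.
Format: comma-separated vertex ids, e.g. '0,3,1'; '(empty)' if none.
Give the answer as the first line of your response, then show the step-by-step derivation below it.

6,1,0,7,2

step 1: discover 6; path=6; order=6
step 2: discover 1; path=6>1; order=6,1
step 3: discover 0; path=6>1>0; order=6,1,0
step 4: discover 7; path=6>1>0>7; order=6,1,0,7
step 5: discover 2; path=6>2; order=6,1,0,7,2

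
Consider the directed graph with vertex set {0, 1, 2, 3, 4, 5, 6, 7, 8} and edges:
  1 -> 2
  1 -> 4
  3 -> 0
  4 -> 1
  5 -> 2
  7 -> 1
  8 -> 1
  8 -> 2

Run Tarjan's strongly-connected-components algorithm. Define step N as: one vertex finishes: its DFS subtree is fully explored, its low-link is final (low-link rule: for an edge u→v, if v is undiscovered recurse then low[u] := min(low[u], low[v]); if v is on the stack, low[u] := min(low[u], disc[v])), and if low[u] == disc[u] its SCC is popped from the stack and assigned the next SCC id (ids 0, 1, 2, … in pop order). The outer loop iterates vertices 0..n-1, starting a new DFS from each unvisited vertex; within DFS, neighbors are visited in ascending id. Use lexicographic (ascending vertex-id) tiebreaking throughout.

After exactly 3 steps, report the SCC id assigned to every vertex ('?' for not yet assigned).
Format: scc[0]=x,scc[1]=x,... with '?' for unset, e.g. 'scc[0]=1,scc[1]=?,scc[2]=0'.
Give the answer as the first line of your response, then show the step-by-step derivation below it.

scc[0]=0,scc[1]=?,scc[2]=1,scc[3]=?,scc[4]=?,scc[5]=?,scc[6]=?,scc[7]=?,scc[8]=?

step 1: low=(low[0]=0,low[1]=?,low[2]=?,low[3]=?,low[4]=?,low[5]=?,low[6]=?,low[7]=?,low[8]=?); scc=(scc[0]=0,scc[1]=?,scc[2]=?,scc[3]=?,scc[4]=?,scc[5]=?,scc[6]=?,scc[7]=?,scc[8]=?)
step 2: low=(low[0]=0,low[1]=1,low[2]=2,low[3]=?,low[4]=?,low[5]=?,low[6]=?,low[7]=?,low[8]=?); scc=(scc[0]=0,scc[1]=?,scc[2]=1,scc[3]=?,scc[4]=?,scc[5]=?,scc[6]=?,scc[7]=?,scc[8]=?)
step 3: low=(low[0]=0,low[1]=1,low[2]=2,low[3]=?,low[4]=1,low[5]=?,low[6]=?,low[7]=?,low[8]=?); scc=(scc[0]=0,scc[1]=?,scc[2]=1,scc[3]=?,scc[4]=?,scc[5]=?,scc[6]=?,scc[7]=?,scc[8]=?)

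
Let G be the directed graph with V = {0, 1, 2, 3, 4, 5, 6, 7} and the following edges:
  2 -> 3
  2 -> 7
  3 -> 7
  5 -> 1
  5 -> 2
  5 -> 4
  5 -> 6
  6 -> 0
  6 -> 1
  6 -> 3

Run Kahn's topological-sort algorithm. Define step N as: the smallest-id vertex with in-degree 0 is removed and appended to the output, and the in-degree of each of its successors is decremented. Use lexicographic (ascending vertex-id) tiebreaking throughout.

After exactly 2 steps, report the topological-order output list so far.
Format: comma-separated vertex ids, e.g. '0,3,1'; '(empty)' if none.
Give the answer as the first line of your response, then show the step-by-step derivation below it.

5,2

step 1: output 5; order=[5]; indeg=(1,1,0,2,0,0,0,2)
step 2: output 2; order=[5,2]; indeg=(1,1,0,1,0,0,0,1)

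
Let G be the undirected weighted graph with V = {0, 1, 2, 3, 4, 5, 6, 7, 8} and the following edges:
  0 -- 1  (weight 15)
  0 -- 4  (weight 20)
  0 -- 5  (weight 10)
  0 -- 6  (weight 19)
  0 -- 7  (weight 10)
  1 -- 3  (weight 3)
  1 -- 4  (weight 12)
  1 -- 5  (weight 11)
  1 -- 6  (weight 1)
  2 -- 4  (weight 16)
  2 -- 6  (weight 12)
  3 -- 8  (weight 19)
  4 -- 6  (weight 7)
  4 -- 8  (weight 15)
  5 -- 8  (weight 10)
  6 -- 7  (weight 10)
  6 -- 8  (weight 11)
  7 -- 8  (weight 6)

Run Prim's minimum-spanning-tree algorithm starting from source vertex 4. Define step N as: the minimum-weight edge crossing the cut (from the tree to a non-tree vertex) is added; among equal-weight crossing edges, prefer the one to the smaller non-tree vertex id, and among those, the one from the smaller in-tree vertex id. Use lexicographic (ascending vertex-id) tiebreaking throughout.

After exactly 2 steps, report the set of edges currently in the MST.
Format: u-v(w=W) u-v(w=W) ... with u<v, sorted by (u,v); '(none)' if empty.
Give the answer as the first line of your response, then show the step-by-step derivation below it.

1-6(w=1) 4-6(w=7)

step 1: add edge 4-6 (w=7); MST = {4-6(w=7)}
step 2: add edge 1-6 (w=1); MST = {1-6(w=1) 4-6(w=7)}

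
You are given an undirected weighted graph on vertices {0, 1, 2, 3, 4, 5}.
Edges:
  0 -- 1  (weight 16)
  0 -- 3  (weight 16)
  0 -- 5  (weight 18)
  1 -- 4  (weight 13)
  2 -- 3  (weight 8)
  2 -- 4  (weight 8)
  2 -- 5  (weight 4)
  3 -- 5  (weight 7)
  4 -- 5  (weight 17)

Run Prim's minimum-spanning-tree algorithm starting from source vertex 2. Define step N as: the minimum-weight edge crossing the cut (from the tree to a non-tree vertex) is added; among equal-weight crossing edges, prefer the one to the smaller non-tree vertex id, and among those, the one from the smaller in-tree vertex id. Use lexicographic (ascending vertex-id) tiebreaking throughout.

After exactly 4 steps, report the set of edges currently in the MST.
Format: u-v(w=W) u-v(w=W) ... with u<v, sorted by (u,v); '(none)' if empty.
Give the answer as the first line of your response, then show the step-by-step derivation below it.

1-4(w=13) 2-4(w=8) 2-5(w=4) 3-5(w=7)

step 1: add edge 2-5 (w=4); MST = {2-5(w=4)}
step 2: add edge 3-5 (w=7); MST = {2-5(w=4) 3-5(w=7)}
step 3: add edge 2-4 (w=8); MST = {2-4(w=8) 2-5(w=4) 3-5(w=7)}
step 4: add edge 1-4 (w=13); MST = {1-4(w=13) 2-4(w=8) 2-5(w=4) 3-5(w=7)}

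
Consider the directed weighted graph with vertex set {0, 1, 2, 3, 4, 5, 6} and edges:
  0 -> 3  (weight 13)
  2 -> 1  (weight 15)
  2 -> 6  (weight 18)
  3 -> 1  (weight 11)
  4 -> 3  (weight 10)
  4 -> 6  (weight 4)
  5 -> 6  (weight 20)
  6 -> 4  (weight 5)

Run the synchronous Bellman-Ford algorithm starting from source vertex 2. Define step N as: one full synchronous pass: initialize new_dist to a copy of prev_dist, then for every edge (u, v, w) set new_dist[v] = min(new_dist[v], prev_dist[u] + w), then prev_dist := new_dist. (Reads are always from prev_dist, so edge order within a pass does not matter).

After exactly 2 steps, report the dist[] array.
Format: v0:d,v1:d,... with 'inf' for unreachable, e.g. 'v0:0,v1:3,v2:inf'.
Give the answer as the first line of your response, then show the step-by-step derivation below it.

v0:inf,v1:15,v2:0,v3:inf,v4:23,v5:inf,v6:18

step 1: dist = v0:inf,v1:15,v2:0,v3:inf,v4:inf,v5:inf,v6:18
step 2: dist = v0:inf,v1:15,v2:0,v3:inf,v4:23,v5:inf,v6:18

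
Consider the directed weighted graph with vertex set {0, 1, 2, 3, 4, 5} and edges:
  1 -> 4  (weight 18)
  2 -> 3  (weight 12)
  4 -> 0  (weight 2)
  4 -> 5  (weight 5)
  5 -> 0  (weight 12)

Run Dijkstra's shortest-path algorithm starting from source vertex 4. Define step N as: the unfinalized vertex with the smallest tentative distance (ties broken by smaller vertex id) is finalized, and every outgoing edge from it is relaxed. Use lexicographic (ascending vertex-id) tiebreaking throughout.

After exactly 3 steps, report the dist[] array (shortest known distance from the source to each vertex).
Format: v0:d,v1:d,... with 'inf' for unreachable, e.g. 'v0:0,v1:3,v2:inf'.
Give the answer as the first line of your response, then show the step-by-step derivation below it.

v0:2,v1:inf,v2:inf,v3:inf,v4:0,v5:5

step 1: dist = v0:2,v1:inf,v2:inf,v3:inf,v4:0,v5:5
step 2: dist = v0:2,v1:inf,v2:inf,v3:inf,v4:0,v5:5
step 3: dist = v0:2,v1:inf,v2:inf,v3:inf,v4:0,v5:5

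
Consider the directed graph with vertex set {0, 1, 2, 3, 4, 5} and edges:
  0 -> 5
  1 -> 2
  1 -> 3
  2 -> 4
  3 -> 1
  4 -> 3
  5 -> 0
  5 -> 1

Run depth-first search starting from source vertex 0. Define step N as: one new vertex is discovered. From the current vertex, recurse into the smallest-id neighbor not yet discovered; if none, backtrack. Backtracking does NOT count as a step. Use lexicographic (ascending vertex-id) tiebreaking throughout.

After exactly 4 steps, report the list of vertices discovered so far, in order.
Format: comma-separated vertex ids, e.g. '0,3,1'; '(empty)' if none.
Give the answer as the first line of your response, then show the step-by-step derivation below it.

0,5,1,2

step 1: discover 0; path=0; order=0
step 2: discover 5; path=0>5; order=0,5
step 3: discover 1; path=0>5>1; order=0,5,1
step 4: discover 2; path=0>5>1>2; order=0,5,1,2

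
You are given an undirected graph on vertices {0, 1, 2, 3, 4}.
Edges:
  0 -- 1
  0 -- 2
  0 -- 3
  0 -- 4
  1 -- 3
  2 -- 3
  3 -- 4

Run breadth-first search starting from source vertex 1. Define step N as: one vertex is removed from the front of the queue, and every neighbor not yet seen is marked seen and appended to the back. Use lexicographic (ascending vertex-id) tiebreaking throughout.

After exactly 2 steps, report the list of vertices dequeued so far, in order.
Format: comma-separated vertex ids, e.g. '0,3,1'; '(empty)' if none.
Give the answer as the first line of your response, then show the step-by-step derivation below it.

1,0

step 1: dequeue 1; queue=[0,3]; order=1
step 2: dequeue 0; queue=[3,2,4]; order=1,0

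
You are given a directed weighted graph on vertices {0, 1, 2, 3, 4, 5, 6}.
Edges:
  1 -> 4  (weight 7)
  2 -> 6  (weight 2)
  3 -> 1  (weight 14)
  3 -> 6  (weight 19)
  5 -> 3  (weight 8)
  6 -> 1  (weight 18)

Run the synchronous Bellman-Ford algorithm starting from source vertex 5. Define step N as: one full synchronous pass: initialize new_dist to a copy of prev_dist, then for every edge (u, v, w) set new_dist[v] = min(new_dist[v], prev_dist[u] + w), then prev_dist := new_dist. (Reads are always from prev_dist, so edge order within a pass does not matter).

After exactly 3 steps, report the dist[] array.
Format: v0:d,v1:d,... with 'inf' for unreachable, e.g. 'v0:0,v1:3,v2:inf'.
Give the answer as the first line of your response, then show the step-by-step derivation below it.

v0:inf,v1:22,v2:inf,v3:8,v4:29,v5:0,v6:27

step 1: dist = v0:inf,v1:inf,v2:inf,v3:8,v4:inf,v5:0,v6:inf
step 2: dist = v0:inf,v1:22,v2:inf,v3:8,v4:inf,v5:0,v6:27
step 3: dist = v0:inf,v1:22,v2:inf,v3:8,v4:29,v5:0,v6:27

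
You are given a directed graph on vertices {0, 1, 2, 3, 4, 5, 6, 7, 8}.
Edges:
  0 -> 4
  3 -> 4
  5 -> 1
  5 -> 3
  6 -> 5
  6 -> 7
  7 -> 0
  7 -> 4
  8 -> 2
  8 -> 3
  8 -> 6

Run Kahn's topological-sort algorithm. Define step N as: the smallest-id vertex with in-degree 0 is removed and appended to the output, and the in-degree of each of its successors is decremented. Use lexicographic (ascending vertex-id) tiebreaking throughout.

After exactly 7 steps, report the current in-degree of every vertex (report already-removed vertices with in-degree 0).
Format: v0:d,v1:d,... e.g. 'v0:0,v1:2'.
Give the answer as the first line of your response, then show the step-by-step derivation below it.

v0:0,v1:0,v2:0,v3:0,v4:1,v5:0,v6:0,v7:0,v8:0

step 1: output 8; order=[8]; indeg=(1,1,0,1,3,1,0,1,0)
step 2: output 2; order=[8,2]; indeg=(1,1,0,1,3,1,0,1,0)
step 3: output 6; order=[8,2,6]; indeg=(1,1,0,1,3,0,0,0,0)
step 4: output 5; order=[8,2,6,5]; indeg=(1,0,0,0,3,0,0,0,0)
step 5: output 1; order=[8,2,6,5,1]; indeg=(1,0,0,0,3,0,0,0,0)
step 6: output 3; order=[8,2,6,5,1,3]; indeg=(1,0,0,0,2,0,0,0,0)
step 7: output 7; order=[8,2,6,5,1,3,7]; indeg=(0,0,0,0,1,0,0,0,0)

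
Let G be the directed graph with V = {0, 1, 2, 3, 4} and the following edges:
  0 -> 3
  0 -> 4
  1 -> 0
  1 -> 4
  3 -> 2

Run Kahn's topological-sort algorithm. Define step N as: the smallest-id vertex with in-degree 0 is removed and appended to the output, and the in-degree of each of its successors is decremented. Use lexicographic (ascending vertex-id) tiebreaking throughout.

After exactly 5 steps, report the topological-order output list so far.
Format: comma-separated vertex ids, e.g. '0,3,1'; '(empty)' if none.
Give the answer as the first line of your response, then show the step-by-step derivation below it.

1,0,3,2,4

step 1: output 1; order=[1]; indeg=(0,0,1,1,1)
step 2: output 0; order=[1,0]; indeg=(0,0,1,0,0)
step 3: output 3; order=[1,0,3]; indeg=(0,0,0,0,0)
step 4: output 2; order=[1,0,3,2]; indeg=(0,0,0,0,0)
step 5: output 4; order=[1,0,3,2,4]; indeg=(0,0,0,0,0)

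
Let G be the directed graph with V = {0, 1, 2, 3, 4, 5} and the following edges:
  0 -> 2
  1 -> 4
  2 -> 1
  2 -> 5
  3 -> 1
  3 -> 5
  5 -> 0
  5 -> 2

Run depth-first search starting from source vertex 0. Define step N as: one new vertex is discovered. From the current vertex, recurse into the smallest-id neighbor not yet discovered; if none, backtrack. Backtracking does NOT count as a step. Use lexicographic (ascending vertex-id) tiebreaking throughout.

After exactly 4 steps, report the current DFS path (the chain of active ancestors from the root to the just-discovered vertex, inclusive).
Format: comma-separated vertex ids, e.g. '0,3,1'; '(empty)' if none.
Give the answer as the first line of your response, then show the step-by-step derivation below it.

0,2,1,4

step 1: discover 0; path=0; order=0
step 2: discover 2; path=0>2; order=0,2
step 3: discover 1; path=0>2>1; order=0,2,1
step 4: discover 4; path=0>2>1>4; order=0,2,1,4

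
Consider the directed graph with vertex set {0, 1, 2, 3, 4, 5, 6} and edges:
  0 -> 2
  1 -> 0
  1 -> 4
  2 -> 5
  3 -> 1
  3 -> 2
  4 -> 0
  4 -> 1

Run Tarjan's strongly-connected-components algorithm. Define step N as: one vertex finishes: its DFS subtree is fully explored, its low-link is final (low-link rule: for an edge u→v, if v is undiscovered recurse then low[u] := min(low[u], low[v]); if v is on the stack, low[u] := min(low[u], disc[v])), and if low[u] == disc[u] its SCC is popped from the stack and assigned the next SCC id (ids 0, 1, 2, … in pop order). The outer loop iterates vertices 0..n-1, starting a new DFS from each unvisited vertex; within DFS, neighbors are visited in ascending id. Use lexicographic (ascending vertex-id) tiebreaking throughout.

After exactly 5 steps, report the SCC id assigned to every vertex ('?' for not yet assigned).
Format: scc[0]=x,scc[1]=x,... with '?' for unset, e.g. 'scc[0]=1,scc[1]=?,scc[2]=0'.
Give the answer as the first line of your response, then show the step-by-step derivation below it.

scc[0]=2,scc[1]=3,scc[2]=1,scc[3]=?,scc[4]=3,scc[5]=0,scc[6]=?

step 1: low=(low[0]=0,low[1]=?,low[2]=1,low[3]=?,low[4]=?,low[5]=2,low[6]=?); scc=(scc[0]=?,scc[1]=?,scc[2]=?,scc[3]=?,scc[4]=?,scc[5]=0,scc[6]=?)
step 2: low=(low[0]=0,low[1]=?,low[2]=1,low[3]=?,low[4]=?,low[5]=2,low[6]=?); scc=(scc[0]=?,scc[1]=?,scc[2]=1,scc[3]=?,scc[4]=?,scc[5]=0,scc[6]=?)
step 3: low=(low[0]=0,low[1]=?,low[2]=1,low[3]=?,low[4]=?,low[5]=2,low[6]=?); scc=(scc[0]=2,scc[1]=?,scc[2]=1,scc[3]=?,scc[4]=?,scc[5]=0,scc[6]=?)
step 4: low=(low[0]=0,low[1]=3,low[2]=1,low[3]=?,low[4]=3,low[5]=2,low[6]=?); scc=(scc[0]=2,scc[1]=?,scc[2]=1,scc[3]=?,scc[4]=?,scc[5]=0,scc[6]=?)
step 5: low=(low[0]=0,low[1]=3,low[2]=1,low[3]=?,low[4]=3,low[5]=2,low[6]=?); scc=(scc[0]=2,scc[1]=3,scc[2]=1,scc[3]=?,scc[4]=3,scc[5]=0,scc[6]=?)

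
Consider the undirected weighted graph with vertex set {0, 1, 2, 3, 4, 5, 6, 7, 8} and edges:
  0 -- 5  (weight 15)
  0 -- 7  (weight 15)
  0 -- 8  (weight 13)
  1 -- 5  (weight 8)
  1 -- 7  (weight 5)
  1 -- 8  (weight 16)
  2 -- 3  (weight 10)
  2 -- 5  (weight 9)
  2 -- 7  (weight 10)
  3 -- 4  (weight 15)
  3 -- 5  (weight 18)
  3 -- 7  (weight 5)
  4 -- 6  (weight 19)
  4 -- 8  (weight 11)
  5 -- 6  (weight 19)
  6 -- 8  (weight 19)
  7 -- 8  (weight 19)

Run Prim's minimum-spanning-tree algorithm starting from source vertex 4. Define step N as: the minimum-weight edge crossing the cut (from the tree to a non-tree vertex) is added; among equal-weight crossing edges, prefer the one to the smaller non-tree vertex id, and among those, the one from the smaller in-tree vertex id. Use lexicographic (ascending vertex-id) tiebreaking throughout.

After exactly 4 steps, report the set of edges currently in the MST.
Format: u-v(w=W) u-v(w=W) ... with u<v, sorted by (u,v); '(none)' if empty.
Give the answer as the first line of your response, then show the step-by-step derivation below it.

0-8(w=13) 3-4(w=15) 3-7(w=5) 4-8(w=11)

step 1: add edge 4-8 (w=11); MST = {4-8(w=11)}
step 2: add edge 0-8 (w=13); MST = {0-8(w=13) 4-8(w=11)}
step 3: add edge 3-4 (w=15); MST = {0-8(w=13) 3-4(w=15) 4-8(w=11)}
step 4: add edge 3-7 (w=5); MST = {0-8(w=13) 3-4(w=15) 3-7(w=5) 4-8(w=11)}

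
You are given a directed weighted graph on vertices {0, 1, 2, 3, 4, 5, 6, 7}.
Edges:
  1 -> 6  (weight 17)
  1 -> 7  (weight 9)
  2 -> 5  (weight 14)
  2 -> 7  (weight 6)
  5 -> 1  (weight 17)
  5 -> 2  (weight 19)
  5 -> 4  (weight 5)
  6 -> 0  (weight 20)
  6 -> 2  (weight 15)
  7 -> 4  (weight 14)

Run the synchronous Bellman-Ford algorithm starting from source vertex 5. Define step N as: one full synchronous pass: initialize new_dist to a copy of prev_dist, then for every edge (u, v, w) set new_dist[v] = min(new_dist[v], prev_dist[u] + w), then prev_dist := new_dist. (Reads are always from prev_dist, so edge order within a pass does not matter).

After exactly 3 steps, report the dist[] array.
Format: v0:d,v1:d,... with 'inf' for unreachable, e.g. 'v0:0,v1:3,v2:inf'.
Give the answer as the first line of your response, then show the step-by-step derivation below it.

v0:54,v1:17,v2:19,v3:inf,v4:5,v5:0,v6:34,v7:25

step 1: dist = v0:inf,v1:17,v2:19,v3:inf,v4:5,v5:0,v6:inf,v7:inf
step 2: dist = v0:inf,v1:17,v2:19,v3:inf,v4:5,v5:0,v6:34,v7:25
step 3: dist = v0:54,v1:17,v2:19,v3:inf,v4:5,v5:0,v6:34,v7:25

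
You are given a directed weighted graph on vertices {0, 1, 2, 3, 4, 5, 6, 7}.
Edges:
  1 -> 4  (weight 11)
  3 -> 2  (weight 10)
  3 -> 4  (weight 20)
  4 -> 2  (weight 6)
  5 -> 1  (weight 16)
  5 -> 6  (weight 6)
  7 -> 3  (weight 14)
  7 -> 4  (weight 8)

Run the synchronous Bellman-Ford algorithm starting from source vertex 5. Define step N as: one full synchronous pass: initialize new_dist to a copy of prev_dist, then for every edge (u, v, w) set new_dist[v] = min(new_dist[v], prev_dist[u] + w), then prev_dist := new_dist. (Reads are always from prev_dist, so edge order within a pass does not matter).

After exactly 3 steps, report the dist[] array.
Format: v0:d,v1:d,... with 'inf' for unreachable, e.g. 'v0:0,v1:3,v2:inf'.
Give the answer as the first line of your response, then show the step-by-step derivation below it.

v0:inf,v1:16,v2:33,v3:inf,v4:27,v5:0,v6:6,v7:inf

step 1: dist = v0:inf,v1:16,v2:inf,v3:inf,v4:inf,v5:0,v6:6,v7:inf
step 2: dist = v0:inf,v1:16,v2:inf,v3:inf,v4:27,v5:0,v6:6,v7:inf
step 3: dist = v0:inf,v1:16,v2:33,v3:inf,v4:27,v5:0,v6:6,v7:inf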